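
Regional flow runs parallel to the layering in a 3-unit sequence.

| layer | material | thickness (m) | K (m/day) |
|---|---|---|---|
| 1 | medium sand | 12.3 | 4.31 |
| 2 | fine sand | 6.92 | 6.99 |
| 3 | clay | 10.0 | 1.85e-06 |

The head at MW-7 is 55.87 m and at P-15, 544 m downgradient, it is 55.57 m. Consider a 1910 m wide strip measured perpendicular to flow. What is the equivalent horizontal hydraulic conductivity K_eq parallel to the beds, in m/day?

3.47

Flow is parallel to layering, so each bed carries its own Darcy discharge and the transmissivities add.
Σ(K_i·b_i) = 4.31×12.3 + 6.99×6.92 + 1.85e-06×10.0 = 101.4 m²/day.
Total thickness b = 29.22 m, so K_eq = Σ(K_i·b_i)/b = 3.470 m/day.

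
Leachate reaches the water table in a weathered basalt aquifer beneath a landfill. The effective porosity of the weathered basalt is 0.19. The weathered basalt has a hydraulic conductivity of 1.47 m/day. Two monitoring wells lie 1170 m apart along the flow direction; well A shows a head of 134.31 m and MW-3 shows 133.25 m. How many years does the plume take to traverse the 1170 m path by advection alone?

457

Hydraulic gradient i = (134.31 − 133.25) / 1170 = 1.06 / 1170 = 0.0009060.
Darcy flux q = K · i = 1.470 × 0.0009060 = 0.001332 m/day.
Seepage velocity v = q / n_e = 0.001332 / 0.19 = 0.007009 m/day.
Travel time t = L / v = 1170 / 0.007009 = 1.669e+05 days = 457.0 years.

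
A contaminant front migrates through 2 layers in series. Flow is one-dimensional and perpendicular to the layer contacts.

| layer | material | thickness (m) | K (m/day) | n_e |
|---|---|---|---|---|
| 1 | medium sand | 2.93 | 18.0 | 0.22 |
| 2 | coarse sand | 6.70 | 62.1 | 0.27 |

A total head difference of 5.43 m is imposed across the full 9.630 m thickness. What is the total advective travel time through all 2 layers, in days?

With flow normal to the layers, continuity requires the same specific discharge q through every layer.
Σ(b_i/K_i) = 2.93/18.0 + 6.70/62.1 = 0.2707 d.
q = Δh / Σ(b_i/K_i) = 5.43 / 0.2707 = 20.06 m/day.
In each layer the seepage velocity is v_i = q/n_i, so the layer transit time is t_i = b_i·n_i / q:
  layer 1 (medium sand): t_1 = 2.93 × 0.22 / 20.06 = 0.03213 d
  layer 2 (coarse sand): t_2 = 6.70 × 0.27 / 20.06 = 0.09017 d
Total t = Σ t_i = 0.1223 days.

0.122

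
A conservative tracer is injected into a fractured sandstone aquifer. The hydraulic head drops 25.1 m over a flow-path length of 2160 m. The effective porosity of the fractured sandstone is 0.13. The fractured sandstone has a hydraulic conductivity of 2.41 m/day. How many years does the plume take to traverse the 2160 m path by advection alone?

Hydraulic gradient i = Δh / L = 25.1 / 2160 = 0.01162.
Darcy flux q = K · i = 2.410 × 0.01162 = 0.02801 m/day.
Seepage velocity v = q / n_e = 0.02801 / 0.13 = 0.2154 m/day.
Travel time t = L / v = 2160 / 0.2154 = 10027 days = 27.45 years.

27.5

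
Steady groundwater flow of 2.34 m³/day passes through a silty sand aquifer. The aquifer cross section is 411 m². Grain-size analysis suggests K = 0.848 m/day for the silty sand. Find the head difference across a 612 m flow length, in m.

4.11

From Q = K·A·i, i = Q / (K·A) = 2.34 / (0.8480 × 411.0) = 0.006714.
Head loss Δh = i · L = 0.006714 × 612 = 4.109 m.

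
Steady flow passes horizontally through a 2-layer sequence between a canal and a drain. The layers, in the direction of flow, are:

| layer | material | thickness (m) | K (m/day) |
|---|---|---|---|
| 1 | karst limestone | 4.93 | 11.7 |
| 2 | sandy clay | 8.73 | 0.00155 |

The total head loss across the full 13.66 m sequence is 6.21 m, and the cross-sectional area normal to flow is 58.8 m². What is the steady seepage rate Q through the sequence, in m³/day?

Flow is perpendicular to layering, so the layers act in series and the equivalent K is the thickness-weighted harmonic mean.
Total thickness L = 4.93 + 8.73 = 13.66 m.
Σ(b_i/K_i) = 4.93/11.7 + 8.73/0.00155 = 5633 d.
K_eq = L / Σ(b_i/K_i) = 13.66 / 5633 = 0.002425 m/day.
Q = K_eq · A · (Δh/L) = 0.002425 × 58.8 × (6.21/13.66) = 0.06483 m³/day.

0.0648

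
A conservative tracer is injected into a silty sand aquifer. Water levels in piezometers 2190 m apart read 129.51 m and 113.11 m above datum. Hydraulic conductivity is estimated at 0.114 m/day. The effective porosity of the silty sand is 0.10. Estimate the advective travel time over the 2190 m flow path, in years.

Hydraulic gradient i = (129.51 − 113.11) / 2190 = 16.4 / 2190 = 0.007489.
Darcy flux q = K · i = 0.1140 × 0.007489 = 0.0008537 m/day.
Seepage velocity v = q / n_e = 0.0008537 / 0.10 = 0.008537 m/day.
Travel time t = L / v = 2190 / 0.008537 = 2.565e+05 days = 702.3 years.

702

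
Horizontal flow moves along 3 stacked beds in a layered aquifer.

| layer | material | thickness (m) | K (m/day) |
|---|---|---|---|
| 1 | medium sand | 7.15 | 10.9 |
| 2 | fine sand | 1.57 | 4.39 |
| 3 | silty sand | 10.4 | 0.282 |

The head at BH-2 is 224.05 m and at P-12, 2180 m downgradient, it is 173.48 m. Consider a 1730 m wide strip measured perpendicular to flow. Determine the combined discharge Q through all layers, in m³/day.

Flow is parallel to layering, so each bed carries its own Darcy discharge and the transmissivities add.
Σ(K_i·b_i) = 10.9×7.15 + 4.39×1.57 + 0.282×10.4 = 87.76 m²/day.
Hydraulic gradient i = (224.05 − 173.48) / 2180 = 50.57 / 2180 = 0.02320.
Q = Σ(K_i·b_i) · W · i = 87.76 × 1730 × 0.02320 = 3522 m³/day.

3520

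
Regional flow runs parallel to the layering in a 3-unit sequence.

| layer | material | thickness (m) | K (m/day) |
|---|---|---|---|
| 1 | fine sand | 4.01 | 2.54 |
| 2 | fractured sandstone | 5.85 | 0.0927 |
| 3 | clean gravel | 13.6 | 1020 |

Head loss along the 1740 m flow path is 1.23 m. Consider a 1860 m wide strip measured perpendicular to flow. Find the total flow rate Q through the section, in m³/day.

18300

Flow is parallel to layering, so each bed carries its own Darcy discharge and the transmissivities add.
Σ(K_i·b_i) = 2.54×4.01 + 0.0927×5.85 + 1020×13.6 = 13883 m²/day.
Hydraulic gradient i = Δh / L = 1.23 / 1740 = 0.0007069.
Q = Σ(K_i·b_i) · W · i = 13883 × 1860 × 0.0007069 = 18253 m³/day.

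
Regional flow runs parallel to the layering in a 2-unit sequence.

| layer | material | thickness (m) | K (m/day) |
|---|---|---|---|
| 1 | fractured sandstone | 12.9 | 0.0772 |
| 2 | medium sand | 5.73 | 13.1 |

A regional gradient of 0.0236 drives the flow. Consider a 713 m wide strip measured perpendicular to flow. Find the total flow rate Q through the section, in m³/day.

Flow is parallel to layering, so each bed carries its own Darcy discharge and the transmissivities add.
Σ(K_i·b_i) = 0.0772×12.9 + 13.1×5.73 = 76.06 m²/day.
Hydraulic gradient i = 0.0236.
Q = Σ(K_i·b_i) · W · i = 76.06 × 713 × 0.02360 = 1280 m³/day.

1280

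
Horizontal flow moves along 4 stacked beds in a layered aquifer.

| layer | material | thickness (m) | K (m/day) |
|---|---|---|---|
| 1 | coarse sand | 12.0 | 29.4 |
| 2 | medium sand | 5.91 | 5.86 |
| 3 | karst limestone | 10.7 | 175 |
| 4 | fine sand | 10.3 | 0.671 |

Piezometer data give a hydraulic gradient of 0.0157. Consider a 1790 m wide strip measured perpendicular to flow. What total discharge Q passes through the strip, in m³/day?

Flow is parallel to layering, so each bed carries its own Darcy discharge and the transmissivities add.
Σ(K_i·b_i) = 29.4×12.0 + 5.86×5.91 + 175×10.7 + 0.671×10.3 = 2267 m²/day.
Hydraulic gradient i = 0.0157.
Q = Σ(K_i·b_i) · W · i = 2267 × 1790 × 0.01570 = 63705 m³/day.

63700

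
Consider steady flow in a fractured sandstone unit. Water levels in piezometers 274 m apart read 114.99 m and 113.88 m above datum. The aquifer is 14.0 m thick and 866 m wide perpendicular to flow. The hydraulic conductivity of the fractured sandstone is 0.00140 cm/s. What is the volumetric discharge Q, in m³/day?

59.4

Convert K: 0.00140 cm/s × 864 = 1.210 m/day.
Cross-sectional area A = 866 × 14.0 = 12124 m².
Hydraulic gradient i = (114.99 − 113.88) / 274 = 1.11 / 274 = 0.004051.
Darcy's law: Q = K · A · i = 1.210 × 12124 × 0.004051 = 59.41 m³/day.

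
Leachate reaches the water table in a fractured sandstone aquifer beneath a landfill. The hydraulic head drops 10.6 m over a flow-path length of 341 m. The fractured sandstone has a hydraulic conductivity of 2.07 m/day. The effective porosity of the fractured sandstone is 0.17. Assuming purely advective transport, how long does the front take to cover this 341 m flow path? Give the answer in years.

2.47

Hydraulic gradient i = Δh / L = 10.6 / 341 = 0.03109.
Darcy flux q = K · i = 2.070 × 0.03109 = 0.06435 m/day.
Seepage velocity v = q / n_e = 0.06435 / 0.17 = 0.3785 m/day.
Travel time t = L / v = 341 / 0.3785 = 900.9 days = 2.467 years.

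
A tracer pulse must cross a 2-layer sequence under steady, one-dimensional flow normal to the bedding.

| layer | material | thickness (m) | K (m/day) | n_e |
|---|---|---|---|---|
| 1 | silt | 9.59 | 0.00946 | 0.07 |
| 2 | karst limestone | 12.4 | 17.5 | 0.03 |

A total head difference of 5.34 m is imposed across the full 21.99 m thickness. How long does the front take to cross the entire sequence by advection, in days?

With flow normal to the layers, continuity requires the same specific discharge q through every layer.
Σ(b_i/K_i) = 9.59/0.00946 + 12.4/17.5 = 1014 d.
q = Δh / Σ(b_i/K_i) = 5.34 / 1014 = 0.005264 m/day.
In each layer the seepage velocity is v_i = q/n_i, so the layer transit time is t_i = b_i·n_i / q:
  layer 1 (silt): t_1 = 9.59 × 0.07 / 0.005264 = 127.5 d
  layer 2 (karst limestone): t_2 = 12.4 × 0.03 / 0.005264 = 70.67 d
Total t = Σ t_i = 198.2 days.

198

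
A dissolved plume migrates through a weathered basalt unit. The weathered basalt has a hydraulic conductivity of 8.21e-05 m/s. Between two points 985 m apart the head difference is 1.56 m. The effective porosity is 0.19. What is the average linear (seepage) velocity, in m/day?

0.0591

Convert K: 8.21e-05 m/s × 86400 = 7.093 m/day.
Hydraulic gradient i = Δh / L = 1.56 / 985 = 0.001584.
Darcy flux q = K · i = 7.093 × 0.001584 = 0.01123 m/day.
Seepage velocity v = q / n_e = 0.01123 / 0.19 = 0.05913 m/day.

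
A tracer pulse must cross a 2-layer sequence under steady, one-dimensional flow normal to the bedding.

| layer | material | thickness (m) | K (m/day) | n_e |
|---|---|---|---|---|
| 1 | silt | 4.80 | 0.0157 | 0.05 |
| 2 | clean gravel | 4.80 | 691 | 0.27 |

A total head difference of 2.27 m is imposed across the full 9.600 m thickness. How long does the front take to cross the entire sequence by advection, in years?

0.566

With flow normal to the layers, continuity requires the same specific discharge q through every layer.
Σ(b_i/K_i) = 4.80/0.0157 + 4.80/691 = 305.7 d.
q = Δh / Σ(b_i/K_i) = 2.27 / 305.7 = 0.007425 m/day.
In each layer the seepage velocity is v_i = q/n_i, so the layer transit time is t_i = b_i·n_i / q:
  layer 1 (silt): t_1 = 4.80 × 0.05 / 0.007425 = 32.32 d
  layer 2 (clean gravel): t_2 = 4.80 × 0.27 / 0.007425 = 174.6 d
Total t = Σ t_i = 206.9 days = 0.5664 years.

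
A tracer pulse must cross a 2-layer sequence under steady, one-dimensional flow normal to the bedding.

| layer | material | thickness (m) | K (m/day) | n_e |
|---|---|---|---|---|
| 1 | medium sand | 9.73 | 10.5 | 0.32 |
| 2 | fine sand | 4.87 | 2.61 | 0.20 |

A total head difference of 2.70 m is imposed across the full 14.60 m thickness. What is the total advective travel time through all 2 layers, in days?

With flow normal to the layers, continuity requires the same specific discharge q through every layer.
Σ(b_i/K_i) = 9.73/10.5 + 4.87/2.61 = 2.793 d.
q = Δh / Σ(b_i/K_i) = 2.70 / 2.793 = 0.9669 m/day.
In each layer the seepage velocity is v_i = q/n_i, so the layer transit time is t_i = b_i·n_i / q:
  layer 1 (medium sand): t_1 = 9.73 × 0.32 / 0.9669 = 3.220 d
  layer 2 (fine sand): t_2 = 4.87 × 0.20 / 0.9669 = 1.007 d
Total t = Σ t_i = 4.228 days.

4.23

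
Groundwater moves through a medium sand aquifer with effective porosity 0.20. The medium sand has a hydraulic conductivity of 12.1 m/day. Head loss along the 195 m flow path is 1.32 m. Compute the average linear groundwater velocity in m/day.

0.410

Hydraulic gradient i = Δh / L = 1.32 / 195 = 0.006769.
Darcy flux q = K · i = 12.10 × 0.006769 = 0.08191 m/day.
Seepage velocity v = q / n_e = 0.08191 / 0.20 = 0.4095 m/day.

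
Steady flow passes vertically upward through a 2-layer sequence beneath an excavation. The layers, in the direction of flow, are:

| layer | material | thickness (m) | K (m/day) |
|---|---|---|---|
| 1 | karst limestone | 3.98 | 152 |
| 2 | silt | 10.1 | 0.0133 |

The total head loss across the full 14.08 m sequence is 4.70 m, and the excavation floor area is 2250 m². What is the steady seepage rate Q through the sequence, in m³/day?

Flow is perpendicular to layering, so the layers act in series and the equivalent K is the thickness-weighted harmonic mean.
Total thickness L = 3.98 + 10.1 = 14.08 m.
Σ(b_i/K_i) = 3.98/152 + 10.1/0.0133 = 759.4 d.
K_eq = L / Σ(b_i/K_i) = 14.08 / 759.4 = 0.01854 m/day.
Q = K_eq · A · (Δh/L) = 0.01854 × 2250 × (4.70/14.08) = 13.93 m³/day.

13.9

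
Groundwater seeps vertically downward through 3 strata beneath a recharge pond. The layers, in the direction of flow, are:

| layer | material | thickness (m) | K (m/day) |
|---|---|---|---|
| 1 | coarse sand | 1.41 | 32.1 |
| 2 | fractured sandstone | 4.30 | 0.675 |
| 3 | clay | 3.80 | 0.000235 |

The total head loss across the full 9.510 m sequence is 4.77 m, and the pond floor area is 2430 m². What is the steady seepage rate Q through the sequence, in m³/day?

Flow is perpendicular to layering, so the layers act in series and the equivalent K is the thickness-weighted harmonic mean.
Total thickness L = 1.41 + 4.30 + 3.80 = 9.510 m.
Σ(b_i/K_i) = 1.41/32.1 + 4.30/0.675 + 3.80/0.000235 = 16177 d.
K_eq = L / Σ(b_i/K_i) = 9.510 / 16177 = 0.0005879 m/day.
Q = K_eq · A · (Δh/L) = 0.0005879 × 2430 × (4.77/9.510) = 0.7165 m³/day.

0.717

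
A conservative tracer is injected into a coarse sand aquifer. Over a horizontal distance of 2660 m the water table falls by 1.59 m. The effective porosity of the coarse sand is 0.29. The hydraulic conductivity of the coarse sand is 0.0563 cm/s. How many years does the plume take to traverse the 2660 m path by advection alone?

Convert K: 0.0563 cm/s × 864 = 48.64 m/day.
Hydraulic gradient i = Δh / L = 1.59 / 2660 = 0.0005977.
Darcy flux q = K · i = 48.64 × 0.0005977 = 0.02908 m/day.
Seepage velocity v = q / n_e = 0.02908 / 0.29 = 0.1003 m/day.
Travel time t = L / v = 2660 / 0.1003 = 26530 days = 72.64 years.

72.6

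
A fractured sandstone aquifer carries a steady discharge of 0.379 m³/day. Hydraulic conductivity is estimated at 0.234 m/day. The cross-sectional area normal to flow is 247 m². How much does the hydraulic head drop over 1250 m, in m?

From Q = K·A·i, i = Q / (K·A) = 0.379 / (0.2340 × 247.0) = 0.006557.
Head loss Δh = i · L = 0.006557 × 1250 = 8.197 m.

8.20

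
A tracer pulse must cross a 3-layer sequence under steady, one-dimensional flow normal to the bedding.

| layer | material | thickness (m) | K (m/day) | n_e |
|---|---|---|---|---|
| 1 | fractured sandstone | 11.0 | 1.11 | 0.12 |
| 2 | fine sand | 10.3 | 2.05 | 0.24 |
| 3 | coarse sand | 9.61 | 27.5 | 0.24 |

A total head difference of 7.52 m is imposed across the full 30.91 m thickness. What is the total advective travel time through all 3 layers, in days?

12.4

With flow normal to the layers, continuity requires the same specific discharge q through every layer.
Σ(b_i/K_i) = 11.0/1.11 + 10.3/2.05 + 9.61/27.5 = 15.28 d.
q = Δh / Σ(b_i/K_i) = 7.52 / 15.28 = 0.4920 m/day.
In each layer the seepage velocity is v_i = q/n_i, so the layer transit time is t_i = b_i·n_i / q:
  layer 1 (fractured sandstone): t_1 = 11.0 × 0.12 / 0.4920 = 2.683 d
  layer 2 (fine sand): t_2 = 10.3 × 0.24 / 0.4920 = 5.024 d
  layer 3 (coarse sand): t_3 = 9.61 × 0.24 / 0.4920 = 4.688 d
Total t = Σ t_i = 12.39 days.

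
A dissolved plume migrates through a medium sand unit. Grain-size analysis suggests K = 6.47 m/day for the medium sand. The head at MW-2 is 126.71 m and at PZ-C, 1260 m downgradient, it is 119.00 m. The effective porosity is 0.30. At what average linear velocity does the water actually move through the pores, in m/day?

Hydraulic gradient i = (126.71 − 119.00) / 1260 = 7.71 / 1260 = 0.006119.
Darcy flux q = K · i = 6.470 × 0.006119 = 0.03959 m/day.
Seepage velocity v = q / n_e = 0.03959 / 0.30 = 0.1320 m/day.

0.132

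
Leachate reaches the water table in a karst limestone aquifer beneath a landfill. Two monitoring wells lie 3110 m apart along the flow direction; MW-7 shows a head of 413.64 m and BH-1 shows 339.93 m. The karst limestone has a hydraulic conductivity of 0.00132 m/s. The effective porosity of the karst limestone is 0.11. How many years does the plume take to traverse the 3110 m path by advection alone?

Convert K: 0.00132 m/s × 86400 = 114.0 m/day.
Hydraulic gradient i = (413.64 − 339.93) / 3110 = 73.71 / 3110 = 0.02370.
Darcy flux q = K · i = 114.0 × 0.02370 = 2.703 m/day.
Seepage velocity v = q / n_e = 2.703 / 0.11 = 24.57 m/day.
Travel time t = L / v = 3110 / 24.57 = 126.6 days = 0.3465 years.

0.347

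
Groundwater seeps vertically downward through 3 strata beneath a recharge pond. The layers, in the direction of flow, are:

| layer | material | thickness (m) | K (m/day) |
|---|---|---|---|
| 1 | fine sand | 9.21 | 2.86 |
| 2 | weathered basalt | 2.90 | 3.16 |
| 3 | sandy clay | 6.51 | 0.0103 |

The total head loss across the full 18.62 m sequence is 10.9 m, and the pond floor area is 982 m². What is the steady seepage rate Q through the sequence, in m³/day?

16.8

Flow is perpendicular to layering, so the layers act in series and the equivalent K is the thickness-weighted harmonic mean.
Total thickness L = 9.21 + 2.90 + 6.51 = 18.62 m.
Σ(b_i/K_i) = 9.21/2.86 + 2.90/3.16 + 6.51/0.0103 = 636.2 d.
K_eq = L / Σ(b_i/K_i) = 18.62 / 636.2 = 0.02927 m/day.
Q = K_eq · A · (Δh/L) = 0.02927 × 982 × (10.9/18.62) = 16.83 m³/day.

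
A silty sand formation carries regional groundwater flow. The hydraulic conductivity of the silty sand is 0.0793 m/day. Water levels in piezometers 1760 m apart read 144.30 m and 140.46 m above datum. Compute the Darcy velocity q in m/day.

Hydraulic gradient i = (144.30 − 140.46) / 1760 = 3.84 / 1760 = 0.002182.
Specific discharge q = K · i = 0.07930 × 0.002182 = 0.0001730 m/day.

0.000173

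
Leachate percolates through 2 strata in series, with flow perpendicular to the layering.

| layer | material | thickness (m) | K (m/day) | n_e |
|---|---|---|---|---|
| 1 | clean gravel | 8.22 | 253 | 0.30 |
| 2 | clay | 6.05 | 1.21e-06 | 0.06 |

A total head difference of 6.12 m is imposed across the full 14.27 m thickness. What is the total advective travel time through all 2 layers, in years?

6330

With flow normal to the layers, continuity requires the same specific discharge q through every layer.
Σ(b_i/K_i) = 8.22/253 + 6.05/1.21e-06 = 5.000e+06 d.
q = Δh / Σ(b_i/K_i) = 6.12 / 5.000e+06 = 1.224e-06 m/day.
In each layer the seepage velocity is v_i = q/n_i, so the layer transit time is t_i = b_i·n_i / q:
  layer 1 (clean gravel): t_1 = 8.22 × 0.30 / 1.224e-06 = 2.015e+06 d
  layer 2 (clay): t_2 = 6.05 × 0.06 / 1.224e-06 = 2.966e+05 d
Total t = Σ t_i = 2.311e+06 days = 6328 years.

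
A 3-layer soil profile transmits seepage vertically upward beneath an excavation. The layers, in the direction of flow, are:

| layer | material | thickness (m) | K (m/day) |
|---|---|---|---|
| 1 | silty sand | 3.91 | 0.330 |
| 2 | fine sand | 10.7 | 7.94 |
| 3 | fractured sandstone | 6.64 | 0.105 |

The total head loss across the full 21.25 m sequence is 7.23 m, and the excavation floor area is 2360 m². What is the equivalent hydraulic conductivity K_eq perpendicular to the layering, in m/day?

Flow is perpendicular to layering, so the layers act in series and the equivalent K is the thickness-weighted harmonic mean.
Total thickness L = 3.91 + 10.7 + 6.64 = 21.25 m.
Σ(b_i/K_i) = 3.91/0.330 + 10.7/7.94 + 6.64/0.105 = 76.43 d.
K_eq = L / Σ(b_i/K_i) = 21.25 / 76.43 = 0.2780 m/day.

0.278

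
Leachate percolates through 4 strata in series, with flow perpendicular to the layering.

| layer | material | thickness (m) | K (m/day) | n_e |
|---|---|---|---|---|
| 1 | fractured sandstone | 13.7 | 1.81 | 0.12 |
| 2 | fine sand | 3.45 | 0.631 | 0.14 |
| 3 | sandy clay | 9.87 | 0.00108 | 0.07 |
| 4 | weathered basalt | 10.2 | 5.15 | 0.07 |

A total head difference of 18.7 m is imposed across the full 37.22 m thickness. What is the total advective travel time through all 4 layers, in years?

With flow normal to the layers, continuity requires the same specific discharge q through every layer.
Σ(b_i/K_i) = 13.7/1.81 + 3.45/0.631 + 9.87/0.00108 + 10.2/5.15 = 9154 d.
q = Δh / Σ(b_i/K_i) = 18.7 / 9154 = 0.002043 m/day.
In each layer the seepage velocity is v_i = q/n_i, so the layer transit time is t_i = b_i·n_i / q:
  layer 1 (fractured sandstone): t_1 = 13.7 × 0.12 / 0.002043 = 804.8 d
  layer 2 (fine sand): t_2 = 3.45 × 0.14 / 0.002043 = 236.4 d
  layer 3 (sandy clay): t_3 = 9.87 × 0.07 / 0.002043 = 338.2 d
  layer 4 (weathered basalt): t_4 = 10.2 × 0.07 / 0.002043 = 349.5 d
Total t = Σ t_i = 1729 days = 4.734 years.

4.73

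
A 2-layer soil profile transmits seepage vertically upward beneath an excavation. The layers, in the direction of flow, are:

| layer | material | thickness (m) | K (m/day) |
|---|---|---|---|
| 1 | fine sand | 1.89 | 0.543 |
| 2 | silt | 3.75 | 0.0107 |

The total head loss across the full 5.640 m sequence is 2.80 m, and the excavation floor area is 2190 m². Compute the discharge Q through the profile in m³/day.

Flow is perpendicular to layering, so the layers act in series and the equivalent K is the thickness-weighted harmonic mean.
Total thickness L = 1.89 + 3.75 = 5.640 m.
Σ(b_i/K_i) = 1.89/0.543 + 3.75/0.0107 = 353.9 d.
K_eq = L / Σ(b_i/K_i) = 5.640 / 353.9 = 0.01593 m/day.
Q = K_eq · A · (Δh/L) = 0.01593 × 2190 × (2.80/5.640) = 17.32 m³/day.

17.3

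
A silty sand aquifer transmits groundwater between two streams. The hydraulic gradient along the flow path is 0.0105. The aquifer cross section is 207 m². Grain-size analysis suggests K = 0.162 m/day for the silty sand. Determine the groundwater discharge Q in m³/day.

0.352

Hydraulic gradient i = 0.0105.
Darcy's law: Q = K · A · i = 0.1620 × 207.0 × 0.01050 = 0.3521 m³/day.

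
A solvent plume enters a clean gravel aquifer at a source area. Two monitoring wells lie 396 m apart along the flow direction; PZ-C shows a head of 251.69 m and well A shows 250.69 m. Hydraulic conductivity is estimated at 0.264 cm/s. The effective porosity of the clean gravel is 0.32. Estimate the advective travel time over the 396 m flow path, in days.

Convert K: 0.264 cm/s × 864 = 228.1 m/day.
Hydraulic gradient i = (251.69 − 250.69) / 396 = 1 / 396 = 0.002525.
Darcy flux q = K · i = 228.1 × 0.002525 = 0.5760 m/day.
Seepage velocity v = q / n_e = 0.5760 / 0.32 = 1.800 m/day.
Travel time t = L / v = 396 / 1.800 = 220.0 days.

220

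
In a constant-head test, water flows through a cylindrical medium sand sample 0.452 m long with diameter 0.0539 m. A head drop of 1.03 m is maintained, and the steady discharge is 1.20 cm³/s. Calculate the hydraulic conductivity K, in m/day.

Cross-sectional area A = π·(d/2)² = π × (0.0539/2)² = 0.002282 m².
Convert discharge: 1.20 cm³/s = 1.200e-06 m³/s.
Darcy's law rearranged: K = Q·L / (A·Δh) = 1.200e-06 × 0.452 / (0.002282 × 1.03) = 0.0002308 m/s = 19.94 m/day.

19.9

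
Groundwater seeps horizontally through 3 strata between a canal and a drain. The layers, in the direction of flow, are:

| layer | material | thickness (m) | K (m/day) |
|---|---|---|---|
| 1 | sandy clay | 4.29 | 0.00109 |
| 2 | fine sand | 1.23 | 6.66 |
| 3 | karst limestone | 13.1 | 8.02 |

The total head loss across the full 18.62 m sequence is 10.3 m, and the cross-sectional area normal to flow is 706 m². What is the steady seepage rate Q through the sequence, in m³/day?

1.85

Flow is perpendicular to layering, so the layers act in series and the equivalent K is the thickness-weighted harmonic mean.
Total thickness L = 4.29 + 1.23 + 13.1 = 18.62 m.
Σ(b_i/K_i) = 4.29/0.00109 + 1.23/6.66 + 13.1/8.02 = 3938 d.
K_eq = L / Σ(b_i/K_i) = 18.62 / 3938 = 0.004729 m/day.
Q = K_eq · A · (Δh/L) = 0.004729 × 706 × (10.3/18.62) = 1.847 m³/day.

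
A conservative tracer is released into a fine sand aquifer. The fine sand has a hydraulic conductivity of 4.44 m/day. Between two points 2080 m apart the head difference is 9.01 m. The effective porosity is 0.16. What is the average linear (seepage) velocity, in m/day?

Hydraulic gradient i = Δh / L = 9.01 / 2080 = 0.004332.
Darcy flux q = K · i = 4.440 × 0.004332 = 0.01923 m/day.
Seepage velocity v = q / n_e = 0.01923 / 0.16 = 0.1202 m/day.

0.120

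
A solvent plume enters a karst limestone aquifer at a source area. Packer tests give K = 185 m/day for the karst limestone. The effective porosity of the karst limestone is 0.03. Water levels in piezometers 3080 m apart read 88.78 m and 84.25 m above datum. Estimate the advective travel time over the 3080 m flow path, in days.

Hydraulic gradient i = (88.78 − 84.25) / 3080 = 4.53 / 3080 = 0.001471.
Darcy flux q = K · i = 185.0 × 0.001471 = 0.2721 m/day.
Seepage velocity v = q / n_e = 0.2721 / 0.03 = 9.070 m/day.
Travel time t = L / v = 3080 / 9.070 = 339.6 days.

340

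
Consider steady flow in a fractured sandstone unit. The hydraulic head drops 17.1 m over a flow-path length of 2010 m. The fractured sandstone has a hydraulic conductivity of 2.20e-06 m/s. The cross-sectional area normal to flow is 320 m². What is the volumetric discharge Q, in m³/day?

0.517

Convert K: 2.20e-06 m/s × 86400 = 0.1901 m/day.
Hydraulic gradient i = Δh / L = 17.1 / 2010 = 0.008507.
Darcy's law: Q = K · A · i = 0.1901 × 320.0 × 0.008507 = 0.5175 m³/day.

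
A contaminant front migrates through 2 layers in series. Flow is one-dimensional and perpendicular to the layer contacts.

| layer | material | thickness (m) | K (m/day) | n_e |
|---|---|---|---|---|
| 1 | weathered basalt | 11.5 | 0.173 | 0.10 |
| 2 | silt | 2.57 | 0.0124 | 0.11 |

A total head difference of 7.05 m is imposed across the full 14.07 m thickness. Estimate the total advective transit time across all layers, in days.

With flow normal to the layers, continuity requires the same specific discharge q through every layer.
Σ(b_i/K_i) = 11.5/0.173 + 2.57/0.0124 = 273.7 d.
q = Δh / Σ(b_i/K_i) = 7.05 / 273.7 = 0.02576 m/day.
In each layer the seepage velocity is v_i = q/n_i, so the layer transit time is t_i = b_i·n_i / q:
  layer 1 (weathered basalt): t_1 = 11.5 × 0.10 / 0.02576 = 44.65 d
  layer 2 (silt): t_2 = 2.57 × 0.11 / 0.02576 = 10.98 d
Total t = Σ t_i = 55.63 days.

55.6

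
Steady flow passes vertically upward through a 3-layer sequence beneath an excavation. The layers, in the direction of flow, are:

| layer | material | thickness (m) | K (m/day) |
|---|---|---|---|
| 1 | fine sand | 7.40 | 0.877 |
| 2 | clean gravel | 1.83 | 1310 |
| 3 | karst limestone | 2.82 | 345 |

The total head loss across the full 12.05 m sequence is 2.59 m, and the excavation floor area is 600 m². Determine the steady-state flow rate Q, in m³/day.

Flow is perpendicular to layering, so the layers act in series and the equivalent K is the thickness-weighted harmonic mean.
Total thickness L = 7.40 + 1.83 + 2.82 = 12.05 m.
Σ(b_i/K_i) = 7.40/0.877 + 1.83/1310 + 2.82/345 = 8.447 d.
K_eq = L / Σ(b_i/K_i) = 12.05 / 8.447 = 1.426 m/day.
Q = K_eq · A · (Δh/L) = 1.426 × 600 × (2.59/12.05) = 184.0 m³/day.

184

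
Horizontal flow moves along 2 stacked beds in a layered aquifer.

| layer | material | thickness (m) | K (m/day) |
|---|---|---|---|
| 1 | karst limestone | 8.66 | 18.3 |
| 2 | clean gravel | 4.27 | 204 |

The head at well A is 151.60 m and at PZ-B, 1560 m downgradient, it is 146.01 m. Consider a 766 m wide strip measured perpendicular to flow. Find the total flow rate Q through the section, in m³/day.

Flow is parallel to layering, so each bed carries its own Darcy discharge and the transmissivities add.
Σ(K_i·b_i) = 18.3×8.66 + 204×4.27 = 1030 m²/day.
Hydraulic gradient i = (151.60 − 146.01) / 1560 = 5.59 / 1560 = 0.003583.
Q = Σ(K_i·b_i) · W · i = 1030 × 766 × 0.003583 = 2826 m³/day.

2830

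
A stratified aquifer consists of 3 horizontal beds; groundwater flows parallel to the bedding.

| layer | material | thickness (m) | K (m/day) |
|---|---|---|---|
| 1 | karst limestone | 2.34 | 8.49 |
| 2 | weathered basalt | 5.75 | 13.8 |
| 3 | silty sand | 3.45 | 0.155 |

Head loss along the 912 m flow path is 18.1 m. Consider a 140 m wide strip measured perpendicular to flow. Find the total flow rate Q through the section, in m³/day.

277

Flow is parallel to layering, so each bed carries its own Darcy discharge and the transmissivities add.
Σ(K_i·b_i) = 8.49×2.34 + 13.8×5.75 + 0.155×3.45 = 99.75 m²/day.
Hydraulic gradient i = Δh / L = 18.1 / 912 = 0.01985.
Q = Σ(K_i·b_i) · W · i = 99.75 × 140 × 0.01985 = 277.2 m³/day.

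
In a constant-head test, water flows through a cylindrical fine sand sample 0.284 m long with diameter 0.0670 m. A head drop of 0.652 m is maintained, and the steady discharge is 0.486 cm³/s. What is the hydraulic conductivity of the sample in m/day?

Cross-sectional area A = π·(d/2)² = π × (0.0670/2)² = 0.003526 m².
Convert discharge: 0.486 cm³/s = 4.860e-07 m³/s.
Darcy's law rearranged: K = Q·L / (A·Δh) = 4.860e-07 × 0.284 / (0.003526 × 0.652) = 6.004e-05 m/s = 5.188 m/day.

5.19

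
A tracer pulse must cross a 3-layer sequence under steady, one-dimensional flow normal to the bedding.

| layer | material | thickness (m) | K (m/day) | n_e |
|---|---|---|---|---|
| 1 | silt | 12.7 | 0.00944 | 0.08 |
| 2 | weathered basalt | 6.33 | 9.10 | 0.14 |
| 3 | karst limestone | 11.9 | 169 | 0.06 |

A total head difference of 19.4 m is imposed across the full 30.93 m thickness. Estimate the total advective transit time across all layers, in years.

With flow normal to the layers, continuity requires the same specific discharge q through every layer.
Σ(b_i/K_i) = 12.7/0.00944 + 6.33/9.10 + 11.9/169 = 1346 d.
q = Δh / Σ(b_i/K_i) = 19.4 / 1346 = 0.01441 m/day.
In each layer the seepage velocity is v_i = q/n_i, so the layer transit time is t_i = b_i·n_i / q:
  layer 1 (silt): t_1 = 12.7 × 0.08 / 0.01441 = 70.50 d
  layer 2 (weathered basalt): t_2 = 6.33 × 0.14 / 0.01441 = 61.49 d
  layer 3 (karst limestone): t_3 = 11.9 × 0.06 / 0.01441 = 49.54 d
Total t = Σ t_i = 181.5 days = 0.4970 years.

0.497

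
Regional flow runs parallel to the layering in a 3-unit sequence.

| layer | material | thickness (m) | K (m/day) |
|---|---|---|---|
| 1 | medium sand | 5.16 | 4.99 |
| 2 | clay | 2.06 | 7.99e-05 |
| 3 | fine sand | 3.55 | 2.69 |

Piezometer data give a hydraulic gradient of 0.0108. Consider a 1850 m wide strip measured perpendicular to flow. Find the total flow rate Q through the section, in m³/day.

Flow is parallel to layering, so each bed carries its own Darcy discharge and the transmissivities add.
Σ(K_i·b_i) = 4.99×5.16 + 7.99e-05×2.06 + 2.69×3.55 = 35.30 m²/day.
Hydraulic gradient i = 0.0108.
Q = Σ(K_i·b_i) · W · i = 35.30 × 1850 × 0.01080 = 705.3 m³/day.

705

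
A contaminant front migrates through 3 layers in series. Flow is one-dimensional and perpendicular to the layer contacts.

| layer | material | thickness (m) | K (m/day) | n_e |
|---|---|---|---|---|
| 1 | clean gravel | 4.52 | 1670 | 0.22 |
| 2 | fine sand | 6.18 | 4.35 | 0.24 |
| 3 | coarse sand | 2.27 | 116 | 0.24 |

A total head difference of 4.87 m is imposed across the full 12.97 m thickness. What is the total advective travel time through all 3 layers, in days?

0.896

With flow normal to the layers, continuity requires the same specific discharge q through every layer.
Σ(b_i/K_i) = 4.52/1670 + 6.18/4.35 + 2.27/116 = 1.443 d.
q = Δh / Σ(b_i/K_i) = 4.87 / 1.443 = 3.375 m/day.
In each layer the seepage velocity is v_i = q/n_i, so the layer transit time is t_i = b_i·n_i / q:
  layer 1 (clean gravel): t_1 = 4.52 × 0.22 / 3.375 = 0.2946 d
  layer 2 (fine sand): t_2 = 6.18 × 0.24 / 3.375 = 0.4395 d
  layer 3 (coarse sand): t_3 = 2.27 × 0.24 / 3.375 = 0.1614 d
Total t = Σ t_i = 0.8955 days.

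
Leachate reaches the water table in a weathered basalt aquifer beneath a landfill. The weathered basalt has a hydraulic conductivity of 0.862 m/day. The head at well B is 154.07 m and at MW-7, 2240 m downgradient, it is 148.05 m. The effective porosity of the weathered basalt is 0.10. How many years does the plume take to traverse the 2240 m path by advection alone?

Hydraulic gradient i = (154.07 − 148.05) / 2240 = 6.02 / 2240 = 0.002687.
Darcy flux q = K · i = 0.8620 × 0.002687 = 0.002317 m/day.
Seepage velocity v = q / n_e = 0.002317 / 0.10 = 0.02317 m/day.
Travel time t = L / v = 2240 / 0.02317 = 96692 days = 264.7 years.

265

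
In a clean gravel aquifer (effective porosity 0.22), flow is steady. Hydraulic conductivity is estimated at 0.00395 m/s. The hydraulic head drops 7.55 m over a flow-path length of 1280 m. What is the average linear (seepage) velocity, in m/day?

9.15

Convert K: 0.00395 m/s × 86400 = 341.3 m/day.
Hydraulic gradient i = Δh / L = 7.55 / 1280 = 0.005898.
Darcy flux q = K · i = 341.3 × 0.005898 = 2.013 m/day.
Seepage velocity v = q / n_e = 2.013 / 0.22 = 9.150 m/day.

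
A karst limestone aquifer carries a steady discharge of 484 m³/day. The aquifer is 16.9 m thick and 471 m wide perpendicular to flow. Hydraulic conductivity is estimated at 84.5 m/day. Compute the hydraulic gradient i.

Cross-sectional area A = 471 × 16.9 = 7960 m².
From Q = K·A·i, i = Q / (K·A) = 484 / (84.50 × 7960) = 0.0007196.

0.000720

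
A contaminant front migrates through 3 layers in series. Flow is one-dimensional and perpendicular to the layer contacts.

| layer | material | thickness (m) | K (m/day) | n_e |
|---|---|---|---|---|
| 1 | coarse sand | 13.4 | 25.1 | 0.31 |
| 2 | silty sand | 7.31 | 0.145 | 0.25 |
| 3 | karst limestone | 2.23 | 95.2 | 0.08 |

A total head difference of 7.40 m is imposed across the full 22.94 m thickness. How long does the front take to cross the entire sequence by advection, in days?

With flow normal to the layers, continuity requires the same specific discharge q through every layer.
Σ(b_i/K_i) = 13.4/25.1 + 7.31/0.145 + 2.23/95.2 = 50.97 d.
q = Δh / Σ(b_i/K_i) = 7.40 / 50.97 = 0.1452 m/day.
In each layer the seepage velocity is v_i = q/n_i, so the layer transit time is t_i = b_i·n_i / q:
  layer 1 (coarse sand): t_1 = 13.4 × 0.31 / 0.1452 = 28.61 d
  layer 2 (silty sand): t_2 = 7.31 × 0.25 / 0.1452 = 12.59 d
  layer 3 (karst limestone): t_3 = 2.23 × 0.08 / 0.1452 = 1.229 d
Total t = Σ t_i = 42.43 days.

42.4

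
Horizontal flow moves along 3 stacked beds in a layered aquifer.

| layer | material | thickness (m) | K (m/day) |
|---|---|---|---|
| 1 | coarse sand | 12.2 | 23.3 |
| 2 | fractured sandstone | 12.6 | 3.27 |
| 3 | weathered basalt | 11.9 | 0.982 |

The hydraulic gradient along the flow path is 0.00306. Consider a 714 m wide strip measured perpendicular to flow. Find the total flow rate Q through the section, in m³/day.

Flow is parallel to layering, so each bed carries its own Darcy discharge and the transmissivities add.
Σ(K_i·b_i) = 23.3×12.2 + 3.27×12.6 + 0.982×11.9 = 337.1 m²/day.
Hydraulic gradient i = 0.00306.
Q = Σ(K_i·b_i) · W · i = 337.1 × 714 × 0.003060 = 736.6 m³/day.

737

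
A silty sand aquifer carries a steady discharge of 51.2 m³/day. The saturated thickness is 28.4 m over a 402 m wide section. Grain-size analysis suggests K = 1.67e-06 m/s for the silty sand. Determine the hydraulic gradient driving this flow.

0.0311

Convert K: 1.67e-06 m/s × 86400 = 0.1443 m/day.
Cross-sectional area A = 402 × 28.4 = 11417 m².
From Q = K·A·i, i = Q / (K·A) = 51.2 / (0.1443 × 11417) = 0.03108.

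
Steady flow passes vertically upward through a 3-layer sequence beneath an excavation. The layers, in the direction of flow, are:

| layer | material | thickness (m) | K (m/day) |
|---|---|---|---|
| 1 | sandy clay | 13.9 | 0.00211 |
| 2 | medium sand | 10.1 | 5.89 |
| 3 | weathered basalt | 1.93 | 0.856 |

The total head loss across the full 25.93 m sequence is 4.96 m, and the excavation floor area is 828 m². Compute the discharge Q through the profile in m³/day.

0.623

Flow is perpendicular to layering, so the layers act in series and the equivalent K is the thickness-weighted harmonic mean.
Total thickness L = 13.9 + 10.1 + 1.93 = 25.93 m.
Σ(b_i/K_i) = 13.9/0.00211 + 10.1/5.89 + 1.93/0.856 = 6592 d.
K_eq = L / Σ(b_i/K_i) = 25.93 / 6592 = 0.003934 m/day.
Q = K_eq · A · (Δh/L) = 0.003934 × 828 × (4.96/25.93) = 0.6230 m³/day.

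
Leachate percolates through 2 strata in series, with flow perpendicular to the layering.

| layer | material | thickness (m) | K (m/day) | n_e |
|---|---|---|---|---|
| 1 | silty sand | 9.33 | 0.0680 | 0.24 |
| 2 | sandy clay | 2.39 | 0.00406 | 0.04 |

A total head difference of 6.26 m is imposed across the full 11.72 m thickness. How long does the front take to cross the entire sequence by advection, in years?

0.741

With flow normal to the layers, continuity requires the same specific discharge q through every layer.
Σ(b_i/K_i) = 9.33/0.0680 + 2.39/0.00406 = 725.9 d.
q = Δh / Σ(b_i/K_i) = 6.26 / 725.9 = 0.008624 m/day.
In each layer the seepage velocity is v_i = q/n_i, so the layer transit time is t_i = b_i·n_i / q:
  layer 1 (silty sand): t_1 = 9.33 × 0.24 / 0.008624 = 259.6 d
  layer 2 (sandy clay): t_2 = 2.39 × 0.04 / 0.008624 = 11.09 d
Total t = Σ t_i = 270.7 days = 0.7412 years.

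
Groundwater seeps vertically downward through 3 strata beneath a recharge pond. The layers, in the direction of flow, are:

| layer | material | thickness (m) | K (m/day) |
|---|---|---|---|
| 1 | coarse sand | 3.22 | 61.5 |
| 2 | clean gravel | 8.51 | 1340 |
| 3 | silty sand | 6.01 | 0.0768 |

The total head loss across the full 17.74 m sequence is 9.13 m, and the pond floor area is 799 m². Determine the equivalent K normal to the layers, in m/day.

0.227

Flow is perpendicular to layering, so the layers act in series and the equivalent K is the thickness-weighted harmonic mean.
Total thickness L = 3.22 + 8.51 + 6.01 = 17.74 m.
Σ(b_i/K_i) = 3.22/61.5 + 8.51/1340 + 6.01/0.0768 = 78.31 d.
K_eq = L / Σ(b_i/K_i) = 17.74 / 78.31 = 0.2265 m/day.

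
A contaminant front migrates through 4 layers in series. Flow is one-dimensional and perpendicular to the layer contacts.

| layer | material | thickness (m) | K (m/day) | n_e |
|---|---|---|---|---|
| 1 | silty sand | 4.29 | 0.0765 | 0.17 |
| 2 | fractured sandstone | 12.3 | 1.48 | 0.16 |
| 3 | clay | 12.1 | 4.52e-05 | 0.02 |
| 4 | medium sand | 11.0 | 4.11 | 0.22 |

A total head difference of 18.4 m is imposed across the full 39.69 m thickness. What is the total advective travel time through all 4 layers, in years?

214

With flow normal to the layers, continuity requires the same specific discharge q through every layer.
Σ(b_i/K_i) = 4.29/0.0765 + 12.3/1.48 + 12.1/4.52e-05 + 11.0/4.11 = 2.678e+05 d.
q = Δh / Σ(b_i/K_i) = 18.4 / 2.678e+05 = 6.872e-05 m/day.
In each layer the seepage velocity is v_i = q/n_i, so the layer transit time is t_i = b_i·n_i / q:
  layer 1 (silty sand): t_1 = 4.29 × 0.17 / 6.872e-05 = 10613 d
  layer 2 (fractured sandstone): t_2 = 12.3 × 0.16 / 6.872e-05 = 28639 d
  layer 3 (clay): t_3 = 12.1 × 0.02 / 6.872e-05 = 3522 d
  layer 4 (medium sand): t_4 = 11.0 × 0.22 / 6.872e-05 = 35217 d
Total t = Σ t_i = 77991 days = 213.5 years.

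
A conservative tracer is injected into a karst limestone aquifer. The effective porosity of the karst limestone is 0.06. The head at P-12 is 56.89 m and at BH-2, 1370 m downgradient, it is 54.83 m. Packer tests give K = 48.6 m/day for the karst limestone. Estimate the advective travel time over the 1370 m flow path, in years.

Hydraulic gradient i = (56.89 − 54.83) / 1370 = 2.06 / 1370 = 0.001504.
Darcy flux q = K · i = 48.60 × 0.001504 = 0.07308 m/day.
Seepage velocity v = q / n_e = 0.07308 / 0.06 = 1.218 m/day.
Travel time t = L / v = 1370 / 1.218 = 1125 days = 3.080 years.

3.08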